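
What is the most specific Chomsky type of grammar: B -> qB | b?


Right-linear: every RHS is a terminal or a terminal followed by one nonterminal
Classification: Type 3 (Regular)


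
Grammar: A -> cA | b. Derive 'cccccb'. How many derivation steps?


Derivation: A => cA => ccA => cccA => ccccA => cccccA => cccccb
Steps: 6


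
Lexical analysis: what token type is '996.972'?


Pattern: digits with a decimal point
Type: FLOAT_LITERAL


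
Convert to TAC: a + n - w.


Break into single-operator statements:
t1 = a + n
t2 = t1 - w


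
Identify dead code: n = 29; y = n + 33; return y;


n is read by y's definition; y is returned
No dead code


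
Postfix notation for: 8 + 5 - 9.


Left to right (same or higher precedence on left)
Postfix: 8 5 + 9 -


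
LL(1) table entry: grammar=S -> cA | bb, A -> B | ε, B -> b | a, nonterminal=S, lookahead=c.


For [S, c]: 'c' ∈ FIRST(cA)
Entry: S -> cA


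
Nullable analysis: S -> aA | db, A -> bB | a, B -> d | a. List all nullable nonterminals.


A nonterminal is nullable iff some alternative derives ε (directly, or every symbol in it is nullable)
Nullable: {}


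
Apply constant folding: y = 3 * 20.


3 * 20 = 60 at compile time
Optimized: y = 60


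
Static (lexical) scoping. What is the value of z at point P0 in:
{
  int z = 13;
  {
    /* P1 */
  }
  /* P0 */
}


z declared in the same block as P0
z = 13


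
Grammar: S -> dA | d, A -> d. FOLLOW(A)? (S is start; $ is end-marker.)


$ ∈ FOLLOW(S). For each A -> αBβ: add FIRST(β)\{ε} to FOLLOW(B); if β nullable, add FOLLOW(A).
FOLLOW(A) = {$}


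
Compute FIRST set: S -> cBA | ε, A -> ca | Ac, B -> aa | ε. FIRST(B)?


Per alternative of B: FIRST(aa) = {a}; FIRST(ε) = {ε}
FIRST(B) = {a, ε}


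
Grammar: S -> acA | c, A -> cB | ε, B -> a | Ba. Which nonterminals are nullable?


A nonterminal is nullable iff some alternative derives ε (directly, or every symbol in it is nullable)
Nullable: {A}


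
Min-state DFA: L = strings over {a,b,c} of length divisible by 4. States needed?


Track length mod 4: states 0..3, accept at 0
Minimal DFA: 4 states


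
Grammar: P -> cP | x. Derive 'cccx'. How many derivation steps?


Derivation: P => cP => ccP => cccP => cccx
Steps: 4


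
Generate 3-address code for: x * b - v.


Break into single-operator statements:
t1 = x * b
t2 = t1 - v


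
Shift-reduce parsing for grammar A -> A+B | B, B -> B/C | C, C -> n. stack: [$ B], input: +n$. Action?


lookahead ∉ {/} so B won't extend; reduce A -> B
Action: reduce (A -> B)


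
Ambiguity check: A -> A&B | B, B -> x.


precedence layered via separate nonterminal B: deterministic
Unambiguous


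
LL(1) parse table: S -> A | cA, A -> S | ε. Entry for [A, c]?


For [A, c]: 'c' ∈ FIRST(S)
Entry: A -> S


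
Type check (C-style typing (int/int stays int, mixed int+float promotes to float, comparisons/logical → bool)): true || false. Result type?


Operand types: bool || bool
Rule: logical operators take bool operands and yield bool
Result type: bool


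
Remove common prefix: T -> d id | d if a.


Common prefix: 'd'
Factored: T -> d T', T' -> id | if a


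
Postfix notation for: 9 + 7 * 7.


* has higher precedence, evaluate 7*7 first
Postfix: 9 7 7 * +


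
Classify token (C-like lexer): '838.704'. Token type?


Pattern: digits with a decimal point
Type: FLOAT_LITERAL


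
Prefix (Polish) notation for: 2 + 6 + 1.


left-to-right (same/higher precedence on left): tree is (+ (+ 2 6) 1)
Prefix: + + 2 6 1


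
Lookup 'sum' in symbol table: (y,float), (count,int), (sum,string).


Lookup 'sum' → type string


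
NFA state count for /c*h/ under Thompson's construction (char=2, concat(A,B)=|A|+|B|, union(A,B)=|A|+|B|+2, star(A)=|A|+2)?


Syntax tree has 2 char leaf(s), 0 union(s), 1 star(s)
chars contribute 2×2 = 4; each union adds +2; each star adds +2
Total: 4 + 0 + 2 = 6 states


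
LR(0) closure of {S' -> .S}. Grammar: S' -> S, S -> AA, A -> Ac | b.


Start: S' -> .S
For each item with dot before a nonterminal B, add B -> .γ for every B-production
Closure: [S' -> .S, S -> .AA, A -> .Ac, A -> .b]


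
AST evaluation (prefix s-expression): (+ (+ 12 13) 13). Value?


Evaluate inner: (+ 12 13) = 25
Evaluate root: (+ 25 13) = 38
Result: 38


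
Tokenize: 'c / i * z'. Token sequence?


Scan left to right, longest-match per lexeme
Tokens: ID(c), OP(/), ID(i), OP(*), ID(z)


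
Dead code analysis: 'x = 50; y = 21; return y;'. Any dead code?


x is assigned but never read
Dead: 'x = 50'


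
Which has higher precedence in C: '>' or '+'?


'+' is additive (level 9); '>' is relational (level 7)
Higher level binds tighter
'+' has higher precedence than '>'


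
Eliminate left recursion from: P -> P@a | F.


Left-recursive alternatives: P@a; non-recursive: F
Introduce P': P -> FP', P' -> @aP' | ε


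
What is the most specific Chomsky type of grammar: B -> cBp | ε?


Single nonterminal LHS, but c^n p^n is not regular
Classification: Type 2 (Context-Free)


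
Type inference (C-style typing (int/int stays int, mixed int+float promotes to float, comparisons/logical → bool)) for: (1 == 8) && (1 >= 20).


Operand types: bool && bool
Rule: logical operators take bool operands and yield bool
Result type: bool


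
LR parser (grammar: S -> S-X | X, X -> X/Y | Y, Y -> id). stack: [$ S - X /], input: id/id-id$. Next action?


no handle; shift 'id'
Action: shift


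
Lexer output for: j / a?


Scan left to right, longest-match per lexeme
Tokens: ID(j), OP(/), ID(a)


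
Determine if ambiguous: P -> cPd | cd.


balanced c^n…d^n: each string has a unique parse
Unambiguous


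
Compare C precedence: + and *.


'*' is multiplicative (level 10); '+' is additive (level 9)
Higher level binds tighter
'*' has higher precedence than '+'


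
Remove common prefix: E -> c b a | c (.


Common prefix: 'c'
Factored: E -> c E', E' -> b a | (


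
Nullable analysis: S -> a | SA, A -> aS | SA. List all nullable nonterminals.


A nonterminal is nullable iff some alternative derives ε (directly, or every symbol in it is nullable)
Nullable: {}


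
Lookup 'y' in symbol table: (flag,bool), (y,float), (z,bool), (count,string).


Lookup 'y' → type float


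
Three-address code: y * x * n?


Break into single-operator statements:
t1 = y * x
t2 = t1 * n


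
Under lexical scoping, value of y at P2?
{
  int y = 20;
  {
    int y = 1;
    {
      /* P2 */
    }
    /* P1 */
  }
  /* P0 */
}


P2's block does not declare y; resolves to the enclosing declaration at depth 1
y = 1


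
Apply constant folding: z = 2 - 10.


2 - 10 = -8 at compile time
Optimized: z = -8


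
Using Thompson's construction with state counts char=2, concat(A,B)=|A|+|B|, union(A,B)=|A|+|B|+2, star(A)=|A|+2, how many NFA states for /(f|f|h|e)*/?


Syntax tree has 4 char leaf(s), 3 union(s), 1 star(s)
chars contribute 4×2 = 8; each union adds +2; each star adds +2
Total: 8 + 6 + 2 = 16 states


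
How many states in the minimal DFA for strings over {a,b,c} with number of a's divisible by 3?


Track (count of a) mod 3: states 0..2, accept at 0
Minimal DFA: 3 states


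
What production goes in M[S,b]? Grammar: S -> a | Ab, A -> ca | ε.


For [S, b]: 'b' ∈ FIRST(Ab)
Entry: S -> Ab


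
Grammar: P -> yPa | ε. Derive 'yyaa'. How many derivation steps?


Derivation: P => yPa => yyPaa => yyaa
Steps: 3


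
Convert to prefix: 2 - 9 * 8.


'*' binds tighter: tree is (- 2 (* 9 8))
Prefix: - 2 * 9 8


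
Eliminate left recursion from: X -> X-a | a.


Left-recursive alternatives: X-a; non-recursive: a
Introduce X': X -> aX', X' -> -aX' | ε


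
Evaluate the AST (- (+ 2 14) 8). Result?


Evaluate inner: (+ 2 14) = 16
Evaluate root: (- 16 8) = 8
Result: 8


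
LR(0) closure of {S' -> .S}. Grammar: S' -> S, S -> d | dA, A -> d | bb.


Start: S' -> .S
For each item with dot before a nonterminal B, add B -> .γ for every B-production
Closure: [S' -> .S, S -> .d, S -> .dA]


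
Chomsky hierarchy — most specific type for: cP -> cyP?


LHS has context (more than one symbol) and |LHS| ≤ |RHS|
Classification: Type 1 (Context-Sensitive)


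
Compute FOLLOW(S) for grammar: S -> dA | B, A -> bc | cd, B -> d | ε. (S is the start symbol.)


$ ∈ FOLLOW(S). For each A -> αBβ: add FIRST(β)\{ε} to FOLLOW(B); if β nullable, add FOLLOW(A).
FOLLOW(S) = {$}


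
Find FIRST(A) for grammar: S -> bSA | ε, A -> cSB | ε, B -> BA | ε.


Per alternative of A: FIRST(cSB) = {c}; FIRST(ε) = {ε}
FIRST(A) = {c, ε}


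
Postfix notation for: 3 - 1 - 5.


Left to right (same or higher precedence on left)
Postfix: 3 1 - 5 -


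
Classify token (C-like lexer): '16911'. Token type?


Pattern: digits only
Type: INTEGER_LITERAL


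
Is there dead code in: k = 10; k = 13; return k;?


first assignment to k is overwritten before any read
Dead: 'k = 10'


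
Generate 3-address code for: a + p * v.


Break into single-operator statements:
t1 = p * v
t2 = a + t1


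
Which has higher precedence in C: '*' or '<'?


'*' is multiplicative (level 10); '<' is relational (level 7)
Higher level binds tighter
'*' has higher precedence than '<'


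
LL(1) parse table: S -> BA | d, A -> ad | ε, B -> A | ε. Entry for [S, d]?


For [S, d]: 'd' ∈ FIRST(d)
Entry: S -> d


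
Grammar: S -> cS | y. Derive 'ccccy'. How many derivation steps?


Derivation: S => cS => ccS => cccS => ccccS => ccccy
Steps: 5


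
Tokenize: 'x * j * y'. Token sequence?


Scan left to right, longest-match per lexeme
Tokens: ID(x), OP(*), ID(j), OP(*), ID(y)


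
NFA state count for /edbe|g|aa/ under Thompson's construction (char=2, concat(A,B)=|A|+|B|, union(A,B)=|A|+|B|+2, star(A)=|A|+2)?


Syntax tree has 7 char leaf(s), 2 union(s), 0 star(s)
chars contribute 7×2 = 14; each union adds +2; each star adds +2
Total: 14 + 4 + 0 = 18 states


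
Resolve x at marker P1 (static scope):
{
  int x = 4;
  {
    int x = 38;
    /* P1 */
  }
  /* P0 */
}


x declared in the same block as P1
x = 38


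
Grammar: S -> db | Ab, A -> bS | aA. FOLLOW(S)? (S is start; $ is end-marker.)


$ ∈ FOLLOW(S). For each A -> αBβ: add FIRST(β)\{ε} to FOLLOW(B); if β nullable, add FOLLOW(A).
FOLLOW(S) = {$, b}


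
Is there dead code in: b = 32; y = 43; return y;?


b is assigned but never read
Dead: 'b = 32'


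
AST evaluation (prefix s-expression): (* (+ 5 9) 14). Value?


Evaluate inner: (+ 5 9) = 14
Evaluate root: (* 14 14) = 196
Result: 196


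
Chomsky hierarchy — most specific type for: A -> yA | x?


Right-linear: every RHS is a terminal or a terminal followed by one nonterminal
Classification: Type 3 (Regular)


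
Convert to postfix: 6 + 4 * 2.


* has higher precedence, evaluate 4*2 first
Postfix: 6 4 2 * +


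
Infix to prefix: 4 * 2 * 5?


left-to-right (same/higher precedence on left): tree is (* (* 4 2) 5)
Prefix: * * 4 2 5


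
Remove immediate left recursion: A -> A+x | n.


Left-recursive alternatives: A+x; non-recursive: n
Introduce A': A -> nA', A' -> +xA' | ε


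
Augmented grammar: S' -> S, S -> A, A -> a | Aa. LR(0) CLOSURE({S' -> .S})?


Start: S' -> .S
For each item with dot before a nonterminal B, add B -> .γ for every B-production
Closure: [S' -> .S, S -> .A, A -> .a, A -> .Aa]


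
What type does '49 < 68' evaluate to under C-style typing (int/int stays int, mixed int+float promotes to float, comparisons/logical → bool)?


Operand types: int < int
Rule: comparison yields bool
Result type: bool


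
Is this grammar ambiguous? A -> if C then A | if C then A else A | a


dangling else: 'if C then if C then a else a' parses two ways
Ambiguous


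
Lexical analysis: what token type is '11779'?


Pattern: digits only
Type: INTEGER_LITERAL


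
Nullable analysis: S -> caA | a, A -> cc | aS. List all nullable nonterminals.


A nonterminal is nullable iff some alternative derives ε (directly, or every symbol in it is nullable)
Nullable: {}


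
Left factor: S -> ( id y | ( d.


Common prefix: '('
Factored: S -> ( S', S' -> id y | d


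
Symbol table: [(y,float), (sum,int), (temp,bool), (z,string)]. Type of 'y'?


Lookup 'y' → type float


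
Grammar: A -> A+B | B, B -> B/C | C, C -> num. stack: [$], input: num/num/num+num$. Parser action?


no handle on stack; shift 'num'
Action: shift


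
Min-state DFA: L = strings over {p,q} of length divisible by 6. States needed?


Track length mod 6: states 0..5, accept at 0
Minimal DFA: 6 states


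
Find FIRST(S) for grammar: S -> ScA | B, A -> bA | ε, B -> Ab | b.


Per alternative of S: FIRST(ScA) = {b}; FIRST(B) = {b}
FIRST(S) = {b}


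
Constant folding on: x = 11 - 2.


11 - 2 = 9 at compile time
Optimized: x = 9


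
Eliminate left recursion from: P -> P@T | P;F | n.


Left-recursive alternatives: P@T, P;F; non-recursive: n
Introduce P': P -> nP', P' -> @TP' | ;FP' | ε


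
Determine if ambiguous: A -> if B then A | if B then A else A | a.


dangling else: 'if B then if B then a else a' parses two ways
Ambiguous


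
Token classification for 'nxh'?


Pattern: letter/underscore followed by alphanumerics, not a keyword
Type: IDENTIFIER


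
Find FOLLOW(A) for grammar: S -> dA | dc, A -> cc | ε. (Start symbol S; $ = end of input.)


$ ∈ FOLLOW(S). For each A -> αBβ: add FIRST(β)\{ε} to FOLLOW(B); if β nullable, add FOLLOW(A).
FOLLOW(A) = {$}


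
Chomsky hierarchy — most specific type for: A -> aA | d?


Right-linear: every RHS is a terminal or a terminal followed by one nonterminal
Classification: Type 3 (Regular)


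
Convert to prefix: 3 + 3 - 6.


left-to-right (same/higher precedence on left): tree is (- (+ 3 3) 6)
Prefix: - + 3 3 6


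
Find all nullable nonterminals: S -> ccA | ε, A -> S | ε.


A nonterminal is nullable iff some alternative derives ε (directly, or every symbol in it is nullable)
Nullable: {A, S}


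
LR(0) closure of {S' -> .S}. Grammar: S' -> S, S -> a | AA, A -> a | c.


Start: S' -> .S
For each item with dot before a nonterminal B, add B -> .γ for every B-production
Closure: [S' -> .S, S -> .a, S -> .AA, A -> .a, A -> .c]


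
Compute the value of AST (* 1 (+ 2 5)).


Evaluate inner: (+ 2 5) = 7
Evaluate root: (* 1 7) = 7
Result: 7


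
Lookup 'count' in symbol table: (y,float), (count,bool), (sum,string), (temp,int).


Lookup 'count' → type bool


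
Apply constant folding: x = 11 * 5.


11 * 5 = 55 at compile time
Optimized: x = 55


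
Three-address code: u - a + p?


Break into single-operator statements:
t1 = u - a
t2 = t1 + p


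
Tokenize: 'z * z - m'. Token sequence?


Scan left to right, longest-match per lexeme
Tokens: ID(z), OP(*), ID(z), OP(-), ID(m)


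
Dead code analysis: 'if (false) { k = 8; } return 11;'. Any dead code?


condition is constant false, so the whole block is unreachable
Dead: 'if (false) { k = 8; }'


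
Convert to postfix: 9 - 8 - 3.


Left to right (same or higher precedence on left)
Postfix: 9 8 - 3 -


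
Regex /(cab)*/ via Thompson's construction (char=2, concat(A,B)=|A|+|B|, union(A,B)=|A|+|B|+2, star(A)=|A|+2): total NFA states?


Syntax tree has 3 char leaf(s), 0 union(s), 1 star(s)
chars contribute 3×2 = 6; each union adds +2; each star adds +2
Total: 6 + 0 + 2 = 8 states


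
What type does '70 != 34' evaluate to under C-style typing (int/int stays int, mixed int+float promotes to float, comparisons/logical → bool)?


Operand types: int != int
Rule: comparison yields bool
Result type: bool


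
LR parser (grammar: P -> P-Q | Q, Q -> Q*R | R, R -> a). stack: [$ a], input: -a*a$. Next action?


'a' on top is the handle for R -> a
Action: reduce (R -> a)


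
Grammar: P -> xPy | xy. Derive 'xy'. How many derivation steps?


Derivation: P => xy
Steps: 1


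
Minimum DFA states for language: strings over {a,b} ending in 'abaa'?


Track the longest suffix of input matching a prefix of 'abaa': 5 classes (prefixes of length 0..4)
Minimal DFA: 5 states


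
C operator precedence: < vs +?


'+' is additive (level 9); '<' is relational (level 7)
Higher level binds tighter
'+' has higher precedence than '<'


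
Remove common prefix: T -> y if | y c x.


Common prefix: 'y'
Factored: T -> y T', T' -> if | c x


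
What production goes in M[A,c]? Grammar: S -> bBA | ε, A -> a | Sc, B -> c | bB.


For [A, c]: 'c' ∈ FIRST(Sc)
Entry: A -> Sc


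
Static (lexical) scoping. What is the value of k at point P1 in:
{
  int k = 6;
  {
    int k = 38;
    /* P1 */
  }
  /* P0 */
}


k declared in the same block as P1
k = 38


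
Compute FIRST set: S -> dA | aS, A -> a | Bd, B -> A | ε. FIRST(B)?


Per alternative of B: FIRST(A) = {a, d}; FIRST(ε) = {ε}
FIRST(B) = {a, d, ε}


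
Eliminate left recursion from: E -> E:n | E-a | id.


Left-recursive alternatives: E:n, E-a; non-recursive: id
Introduce E': E -> idE', E' -> :nE' | -aE' | ε


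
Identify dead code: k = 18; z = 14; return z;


k is assigned but never read
Dead: 'k = 18'


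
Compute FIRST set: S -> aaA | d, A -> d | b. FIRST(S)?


Per alternative of S: FIRST(aaA) = {a}; FIRST(d) = {d}
FIRST(S) = {a, d}


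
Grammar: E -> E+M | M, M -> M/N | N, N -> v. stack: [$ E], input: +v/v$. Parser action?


shift '+' to continue E -> E+M
Action: shift


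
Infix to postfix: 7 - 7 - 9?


Left to right (same or higher precedence on left)
Postfix: 7 7 - 9 -


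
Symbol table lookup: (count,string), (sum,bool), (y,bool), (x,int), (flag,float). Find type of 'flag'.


Lookup 'flag' → type float


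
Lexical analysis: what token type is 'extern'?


Pattern: reserved word
Type: KEYWORD


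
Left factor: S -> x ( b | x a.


Common prefix: 'x'
Factored: S -> x S', S' -> ( b | a


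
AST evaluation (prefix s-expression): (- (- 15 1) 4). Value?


Evaluate inner: (- 15 1) = 14
Evaluate root: (- 14 4) = 10
Result: 10


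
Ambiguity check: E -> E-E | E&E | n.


'n-n&n' has two parse trees (no precedence encoded between - and &)
Ambiguous


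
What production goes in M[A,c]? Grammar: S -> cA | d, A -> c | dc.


For [A, c]: 'c' ∈ FIRST(c)
Entry: A -> c


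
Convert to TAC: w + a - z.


Break into single-operator statements:
t1 = w + a
t2 = t1 - z


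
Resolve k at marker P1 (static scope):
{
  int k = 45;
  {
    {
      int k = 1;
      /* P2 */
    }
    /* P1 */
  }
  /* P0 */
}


P1's block does not declare k; resolves to the enclosing declaration at depth 0
k = 45


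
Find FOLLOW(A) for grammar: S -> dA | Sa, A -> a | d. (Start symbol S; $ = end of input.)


$ ∈ FOLLOW(S). For each A -> αBβ: add FIRST(β)\{ε} to FOLLOW(B); if β nullable, add FOLLOW(A).
FOLLOW(A) = {$, a}


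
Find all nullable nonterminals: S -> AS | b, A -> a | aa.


A nonterminal is nullable iff some alternative derives ε (directly, or every symbol in it is nullable)
Nullable: {}


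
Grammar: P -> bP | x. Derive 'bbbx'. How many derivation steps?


Derivation: P => bP => bbP => bbbP => bbbx
Steps: 4


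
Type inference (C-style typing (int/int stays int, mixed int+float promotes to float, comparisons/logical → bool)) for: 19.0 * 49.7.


Operand types: float * float
Rule: mixed int/float promotes to float; int/int stays int
Result type: float


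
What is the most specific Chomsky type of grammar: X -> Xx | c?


Left-linear: every RHS is a terminal or one nonterminal followed by a terminal
Classification: Type 3 (Regular)


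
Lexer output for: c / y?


Scan left to right, longest-match per lexeme
Tokens: ID(c), OP(/), ID(y)


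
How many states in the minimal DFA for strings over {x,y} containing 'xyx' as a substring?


KMP-style automaton: 3 progress states + 1 absorbing accept = 4
Minimal DFA: 4 states


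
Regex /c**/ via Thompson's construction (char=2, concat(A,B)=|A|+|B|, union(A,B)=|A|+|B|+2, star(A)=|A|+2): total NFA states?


Syntax tree has 1 char leaf(s), 0 union(s), 2 star(s)
chars contribute 1×2 = 2; each union adds +2; each star adds +2
Total: 2 + 0 + 4 = 6 states


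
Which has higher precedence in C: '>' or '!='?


'>' is relational (level 7); '!=' is equality (level 6)
Higher level binds tighter
'>' has higher precedence than '!='


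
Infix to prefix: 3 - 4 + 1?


left-to-right (same/higher precedence on left): tree is (+ (- 3 4) 1)
Prefix: + - 3 4 1


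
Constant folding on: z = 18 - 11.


18 - 11 = 7 at compile time
Optimized: z = 7


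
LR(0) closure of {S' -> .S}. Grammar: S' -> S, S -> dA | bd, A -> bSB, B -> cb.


Start: S' -> .S
For each item with dot before a nonterminal B, add B -> .γ for every B-production
Closure: [S' -> .S, S -> .dA, S -> .bd]


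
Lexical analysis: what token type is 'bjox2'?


Pattern: letter/underscore followed by alphanumerics, not a keyword
Type: IDENTIFIER


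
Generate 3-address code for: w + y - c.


Break into single-operator statements:
t1 = w + y
t2 = t1 - c


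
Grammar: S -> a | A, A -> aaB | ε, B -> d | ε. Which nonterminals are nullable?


A nonterminal is nullable iff some alternative derives ε (directly, or every symbol in it is nullable)
Nullable: {A, B, S}


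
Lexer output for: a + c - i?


Scan left to right, longest-match per lexeme
Tokens: ID(a), OP(+), ID(c), OP(-), ID(i)


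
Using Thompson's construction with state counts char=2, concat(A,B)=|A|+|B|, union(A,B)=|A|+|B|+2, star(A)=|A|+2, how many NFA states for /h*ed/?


Syntax tree has 3 char leaf(s), 0 union(s), 1 star(s)
chars contribute 3×2 = 6; each union adds +2; each star adds +2
Total: 6 + 0 + 2 = 8 states


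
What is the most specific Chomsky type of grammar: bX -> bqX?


LHS has context (more than one symbol) and |LHS| ≤ |RHS|
Classification: Type 1 (Context-Sensitive)


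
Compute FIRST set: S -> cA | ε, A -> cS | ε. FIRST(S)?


Per alternative of S: FIRST(cA) = {c}; FIRST(ε) = {ε}
FIRST(S) = {c, ε}


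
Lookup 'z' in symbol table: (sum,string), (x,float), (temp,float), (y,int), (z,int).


Lookup 'z' → type int


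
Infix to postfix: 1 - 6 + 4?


Left to right (same or higher precedence on left)
Postfix: 1 6 - 4 +


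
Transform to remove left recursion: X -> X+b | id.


Left-recursive alternatives: X+b; non-recursive: id
Introduce X': X -> idX', X' -> +bX' | ε


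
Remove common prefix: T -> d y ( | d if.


Common prefix: 'd'
Factored: T -> d T', T' -> y ( | if


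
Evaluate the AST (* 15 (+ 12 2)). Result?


Evaluate inner: (+ 12 2) = 14
Evaluate root: (* 15 14) = 210
Result: 210


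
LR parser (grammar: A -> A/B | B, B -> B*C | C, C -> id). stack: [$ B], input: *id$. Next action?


shift '*' to continue B -> B*C
Action: shift


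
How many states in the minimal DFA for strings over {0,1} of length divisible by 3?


Track length mod 3: states 0..2, accept at 0
Minimal DFA: 3 states


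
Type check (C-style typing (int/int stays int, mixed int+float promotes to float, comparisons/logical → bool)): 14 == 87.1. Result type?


Operand types: int == float
Rule: comparison yields bool
Result type: bool


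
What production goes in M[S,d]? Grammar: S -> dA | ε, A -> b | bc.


For [S, d]: 'd' ∈ FIRST(dA)
Entry: S -> dA


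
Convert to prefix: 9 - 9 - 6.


left-to-right (same/higher precedence on left): tree is (- (- 9 9) 6)
Prefix: - - 9 9 6


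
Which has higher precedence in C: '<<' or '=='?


'<<' is shift (level 8); '==' is equality (level 6)
Higher level binds tighter
'<<' has higher precedence than '=='


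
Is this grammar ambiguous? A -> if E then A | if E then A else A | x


dangling else: 'if E then if E then x else x' parses two ways
Ambiguous


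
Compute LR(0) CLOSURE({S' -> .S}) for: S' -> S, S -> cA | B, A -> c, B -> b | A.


Start: S' -> .S
For each item with dot before a nonterminal B, add B -> .γ for every B-production
Closure: [S' -> .S, S -> .cA, S -> .B, B -> .b, B -> .A, A -> .c]


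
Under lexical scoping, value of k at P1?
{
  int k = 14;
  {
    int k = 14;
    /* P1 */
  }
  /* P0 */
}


k declared in the same block as P1
k = 14


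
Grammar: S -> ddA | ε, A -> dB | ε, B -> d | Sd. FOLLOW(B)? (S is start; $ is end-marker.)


$ ∈ FOLLOW(S). For each A -> αBβ: add FIRST(β)\{ε} to FOLLOW(B); if β nullable, add FOLLOW(A).
FOLLOW(B) = {$, d}


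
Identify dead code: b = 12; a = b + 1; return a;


b is read by a's definition; a is returned
No dead code


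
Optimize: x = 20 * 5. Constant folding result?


20 * 5 = 100 at compile time
Optimized: x = 100


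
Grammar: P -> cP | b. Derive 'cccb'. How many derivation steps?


Derivation: P => cP => ccP => cccP => cccb
Steps: 4


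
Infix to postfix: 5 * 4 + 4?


Left to right (same or higher precedence on left)
Postfix: 5 4 * 4 +


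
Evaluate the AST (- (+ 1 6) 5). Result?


Evaluate inner: (+ 1 6) = 7
Evaluate root: (- 7 5) = 2
Result: 2


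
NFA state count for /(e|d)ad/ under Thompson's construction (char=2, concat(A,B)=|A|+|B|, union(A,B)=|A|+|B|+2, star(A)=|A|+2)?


Syntax tree has 4 char leaf(s), 1 union(s), 0 star(s)
chars contribute 4×2 = 8; each union adds +2; each star adds +2
Total: 8 + 2 + 0 = 10 states


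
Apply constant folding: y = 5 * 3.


5 * 3 = 15 at compile time
Optimized: y = 15


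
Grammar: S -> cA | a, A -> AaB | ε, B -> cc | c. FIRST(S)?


Per alternative of S: FIRST(cA) = {c}; FIRST(a) = {a}
FIRST(S) = {a, c}


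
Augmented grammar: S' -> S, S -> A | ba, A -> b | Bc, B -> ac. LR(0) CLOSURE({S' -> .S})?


Start: S' -> .S
For each item with dot before a nonterminal B, add B -> .γ for every B-production
Closure: [S' -> .S, S -> .A, S -> .ba, A -> .b, A -> .Bc, B -> .ac]


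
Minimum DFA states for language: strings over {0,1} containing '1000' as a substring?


KMP-style automaton: 4 progress states + 1 absorbing accept = 5
Minimal DFA: 5 states


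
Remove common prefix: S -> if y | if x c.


Common prefix: 'if'
Factored: S -> if S', S' -> y | x c


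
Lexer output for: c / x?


Scan left to right, longest-match per lexeme
Tokens: ID(c), OP(/), ID(x)


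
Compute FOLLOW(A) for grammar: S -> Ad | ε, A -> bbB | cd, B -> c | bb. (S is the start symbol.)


$ ∈ FOLLOW(S). For each A -> αBβ: add FIRST(β)\{ε} to FOLLOW(B); if β nullable, add FOLLOW(A).
FOLLOW(A) = {d}


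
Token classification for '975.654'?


Pattern: digits with a decimal point
Type: FLOAT_LITERAL


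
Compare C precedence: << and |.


'<<' is shift (level 8); '|' is bitwise OR (level 3)
Higher level binds tighter
'<<' has higher precedence than '|'


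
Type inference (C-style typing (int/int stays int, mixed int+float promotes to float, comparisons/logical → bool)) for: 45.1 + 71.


Operand types: float + int
Rule: mixed int/float promotes to float; int/int stays int
Result type: float


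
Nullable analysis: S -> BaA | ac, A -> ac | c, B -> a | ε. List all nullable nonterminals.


A nonterminal is nullable iff some alternative derives ε (directly, or every symbol in it is nullable)
Nullable: {B}


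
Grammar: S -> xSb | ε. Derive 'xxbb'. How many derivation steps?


Derivation: S => xSb => xxSbb => xxbb
Steps: 3


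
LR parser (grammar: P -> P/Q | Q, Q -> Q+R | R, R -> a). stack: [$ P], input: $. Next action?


start symbol P on stack, input exhausted
Action: accept


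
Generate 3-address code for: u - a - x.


Break into single-operator statements:
t1 = u - a
t2 = t1 - x


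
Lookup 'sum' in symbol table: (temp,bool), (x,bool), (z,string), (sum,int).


Lookup 'sum' → type int


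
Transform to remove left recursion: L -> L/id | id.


Left-recursive alternatives: L/id; non-recursive: id
Introduce L': L -> idL', L' -> /idL' | ε


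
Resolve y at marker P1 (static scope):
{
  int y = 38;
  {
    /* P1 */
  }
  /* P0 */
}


P1's block does not declare y; resolves to the enclosing declaration at depth 0
y = 38


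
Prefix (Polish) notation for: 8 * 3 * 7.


left-to-right (same/higher precedence on left): tree is (* (* 8 3) 7)
Prefix: * * 8 3 7


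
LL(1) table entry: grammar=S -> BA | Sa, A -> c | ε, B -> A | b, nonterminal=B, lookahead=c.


For [B, c]: 'c' ∈ FIRST(A)
Entry: B -> A


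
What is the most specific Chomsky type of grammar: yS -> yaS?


LHS has context (more than one symbol) and |LHS| ≤ |RHS|
Classification: Type 1 (Context-Sensitive)


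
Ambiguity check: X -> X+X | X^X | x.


'x+x^x' has two parse trees (no precedence encoded between + and ^)
Ambiguous


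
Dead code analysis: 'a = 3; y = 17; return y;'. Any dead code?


a is assigned but never read
Dead: 'a = 3'


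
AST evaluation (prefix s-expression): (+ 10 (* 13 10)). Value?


Evaluate inner: (* 13 10) = 130
Evaluate root: (+ 10 130) = 140
Result: 140


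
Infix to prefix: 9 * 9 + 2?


left-to-right (same/higher precedence on left): tree is (+ (* 9 9) 2)
Prefix: + * 9 9 2


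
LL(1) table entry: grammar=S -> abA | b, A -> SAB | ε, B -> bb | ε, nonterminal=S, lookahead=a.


For [S, a]: 'a' ∈ FIRST(abA)
Entry: S -> abA


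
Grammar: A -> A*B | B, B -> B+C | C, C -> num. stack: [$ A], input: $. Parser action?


start symbol A on stack, input exhausted
Action: accept


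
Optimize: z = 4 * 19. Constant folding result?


4 * 19 = 76 at compile time
Optimized: z = 76


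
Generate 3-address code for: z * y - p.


Break into single-operator statements:
t1 = z * y
t2 = t1 - p


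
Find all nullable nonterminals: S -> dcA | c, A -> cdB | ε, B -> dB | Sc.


A nonterminal is nullable iff some alternative derives ε (directly, or every symbol in it is nullable)
Nullable: {A}


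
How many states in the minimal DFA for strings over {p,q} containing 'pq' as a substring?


KMP-style automaton: 2 progress states + 1 absorbing accept = 3
Minimal DFA: 3 states


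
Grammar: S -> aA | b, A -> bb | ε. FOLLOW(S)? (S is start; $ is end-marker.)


$ ∈ FOLLOW(S). For each A -> αBβ: add FIRST(β)\{ε} to FOLLOW(B); if β nullable, add FOLLOW(A).
FOLLOW(S) = {$}


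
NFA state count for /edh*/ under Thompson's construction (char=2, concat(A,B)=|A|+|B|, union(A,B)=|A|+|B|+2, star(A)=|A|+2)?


Syntax tree has 3 char leaf(s), 0 union(s), 1 star(s)
chars contribute 3×2 = 6; each union adds +2; each star adds +2
Total: 6 + 0 + 2 = 8 states


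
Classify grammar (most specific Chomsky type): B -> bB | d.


Right-linear: every RHS is a terminal or a terminal followed by one nonterminal
Classification: Type 3 (Regular)


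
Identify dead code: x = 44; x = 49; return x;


first assignment to x is overwritten before any read
Dead: 'x = 44'


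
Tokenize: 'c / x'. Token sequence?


Scan left to right, longest-match per lexeme
Tokens: ID(c), OP(/), ID(x)


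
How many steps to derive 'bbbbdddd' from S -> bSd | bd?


Derivation: S => bSd => bbSdd => bbbSddd => bbbbdddd
Steps: 4


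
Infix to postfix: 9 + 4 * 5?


* has higher precedence, evaluate 4*5 first
Postfix: 9 4 5 * +


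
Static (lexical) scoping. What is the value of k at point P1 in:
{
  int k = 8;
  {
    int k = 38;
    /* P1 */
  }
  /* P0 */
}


k declared in the same block as P1
k = 38


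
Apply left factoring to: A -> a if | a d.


Common prefix: 'a'
Factored: A -> a A', A' -> if | d


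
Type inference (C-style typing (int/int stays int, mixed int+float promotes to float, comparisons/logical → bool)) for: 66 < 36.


Operand types: int < int
Rule: comparison yields bool
Result type: bool


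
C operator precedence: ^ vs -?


'-' is additive (level 9); '^' is bitwise XOR (level 4)
Higher level binds tighter
'-' has higher precedence than '^'


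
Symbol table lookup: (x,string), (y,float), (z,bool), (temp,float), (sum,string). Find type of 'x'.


Lookup 'x' → type string


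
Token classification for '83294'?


Pattern: digits only
Type: INTEGER_LITERAL


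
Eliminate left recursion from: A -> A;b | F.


Left-recursive alternatives: A;b; non-recursive: F
Introduce A': A -> FA', A' -> ;bA' | ε


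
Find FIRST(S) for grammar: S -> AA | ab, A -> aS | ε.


Per alternative of S: FIRST(AA) = {a, ε}; FIRST(ab) = {a}
FIRST(S) = {a, ε}


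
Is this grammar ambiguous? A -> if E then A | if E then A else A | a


dangling else: 'if E then if E then a else a' parses two ways
Ambiguous


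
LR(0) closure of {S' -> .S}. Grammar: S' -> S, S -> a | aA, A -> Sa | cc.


Start: S' -> .S
For each item with dot before a nonterminal B, add B -> .γ for every B-production
Closure: [S' -> .S, S -> .a, S -> .aA]


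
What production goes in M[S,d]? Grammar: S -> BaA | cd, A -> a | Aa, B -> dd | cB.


For [S, d]: 'd' ∈ FIRST(BaA)
Entry: S -> BaA


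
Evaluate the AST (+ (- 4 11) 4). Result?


Evaluate inner: (- 4 11) = -7
Evaluate root: (+ -7 4) = -3
Result: -3


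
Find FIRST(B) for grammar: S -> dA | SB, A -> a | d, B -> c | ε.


Per alternative of B: FIRST(c) = {c}; FIRST(ε) = {ε}
FIRST(B) = {c, ε}


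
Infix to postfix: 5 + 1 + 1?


Left to right (same or higher precedence on left)
Postfix: 5 1 + 1 +


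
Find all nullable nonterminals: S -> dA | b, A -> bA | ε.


A nonterminal is nullable iff some alternative derives ε (directly, or every symbol in it is nullable)
Nullable: {A}


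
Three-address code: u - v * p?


Break into single-operator statements:
t1 = v * p
t2 = u - t1


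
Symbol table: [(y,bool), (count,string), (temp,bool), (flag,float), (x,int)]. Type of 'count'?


Lookup 'count' → type string


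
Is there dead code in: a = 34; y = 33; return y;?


a is assigned but never read
Dead: 'a = 34'


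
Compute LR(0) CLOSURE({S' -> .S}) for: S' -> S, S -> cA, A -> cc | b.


Start: S' -> .S
For each item with dot before a nonterminal B, add B -> .γ for every B-production
Closure: [S' -> .S, S -> .cA]


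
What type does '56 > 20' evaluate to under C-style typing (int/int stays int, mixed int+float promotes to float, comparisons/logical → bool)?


Operand types: int > int
Rule: comparison yields bool
Result type: bool


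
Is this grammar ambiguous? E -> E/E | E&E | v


'v/v&v' has two parse trees (no precedence encoded between / and &)
Ambiguous


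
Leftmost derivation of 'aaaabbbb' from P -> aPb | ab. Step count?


Derivation: P => aPb => aaPbb => aaaPbbb => aaaabbbb
Steps: 4


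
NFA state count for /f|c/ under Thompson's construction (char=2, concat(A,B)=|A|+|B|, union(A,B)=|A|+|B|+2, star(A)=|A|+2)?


Syntax tree has 2 char leaf(s), 1 union(s), 0 star(s)
chars contribute 2×2 = 4; each union adds +2; each star adds +2
Total: 4 + 2 + 0 = 6 states


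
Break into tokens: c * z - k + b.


Scan left to right, longest-match per lexeme
Tokens: ID(c), OP(*), ID(z), OP(-), ID(k), OP(+), ID(b)


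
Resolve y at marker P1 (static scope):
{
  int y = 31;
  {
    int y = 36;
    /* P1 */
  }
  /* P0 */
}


y declared in the same block as P1
y = 36


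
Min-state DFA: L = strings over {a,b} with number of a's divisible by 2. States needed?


Track (count of a) mod 2: states 0..1, accept at 0
Minimal DFA: 2 states


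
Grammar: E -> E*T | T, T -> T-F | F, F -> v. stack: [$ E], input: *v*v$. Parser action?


shift '*' to continue E -> E*T
Action: shift


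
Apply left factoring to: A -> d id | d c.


Common prefix: 'd'
Factored: A -> d A', A' -> id | c


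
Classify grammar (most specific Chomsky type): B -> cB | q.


Right-linear: every RHS is a terminal or a terminal followed by one nonterminal
Classification: Type 3 (Regular)


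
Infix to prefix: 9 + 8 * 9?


'*' binds tighter: tree is (+ 9 (* 8 9))
Prefix: + 9 * 8 9


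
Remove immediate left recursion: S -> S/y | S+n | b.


Left-recursive alternatives: S/y, S+n; non-recursive: b
Introduce S': S -> bS', S' -> /yS' | +nS' | ε


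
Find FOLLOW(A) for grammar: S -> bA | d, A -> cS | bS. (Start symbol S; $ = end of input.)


$ ∈ FOLLOW(S). For each A -> αBβ: add FIRST(β)\{ε} to FOLLOW(B); if β nullable, add FOLLOW(A).
FOLLOW(A) = {$}


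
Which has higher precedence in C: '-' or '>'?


'-' is additive (level 9); '>' is relational (level 7)
Higher level binds tighter
'-' has higher precedence than '>'


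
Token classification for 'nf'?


Pattern: letter/underscore followed by alphanumerics, not a keyword
Type: IDENTIFIER


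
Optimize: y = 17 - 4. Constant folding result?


17 - 4 = 13 at compile time
Optimized: y = 13


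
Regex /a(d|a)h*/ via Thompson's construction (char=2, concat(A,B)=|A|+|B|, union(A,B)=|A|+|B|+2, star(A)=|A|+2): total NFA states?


Syntax tree has 4 char leaf(s), 1 union(s), 1 star(s)
chars contribute 4×2 = 8; each union adds +2; each star adds +2
Total: 8 + 2 + 2 = 12 states


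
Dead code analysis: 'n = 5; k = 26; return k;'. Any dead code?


n is assigned but never read
Dead: 'n = 5'


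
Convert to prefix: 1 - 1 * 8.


'*' binds tighter: tree is (- 1 (* 1 8))
Prefix: - 1 * 1 8


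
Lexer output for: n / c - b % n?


Scan left to right, longest-match per lexeme
Tokens: ID(n), OP(/), ID(c), OP(-), ID(b), OP(%), ID(n)


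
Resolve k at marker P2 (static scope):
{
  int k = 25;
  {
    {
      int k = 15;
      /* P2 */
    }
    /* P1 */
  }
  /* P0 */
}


k declared in the same block as P2
k = 15


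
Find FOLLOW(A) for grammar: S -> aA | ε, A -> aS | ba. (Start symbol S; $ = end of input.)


$ ∈ FOLLOW(S). For each A -> αBβ: add FIRST(β)\{ε} to FOLLOW(B); if β nullable, add FOLLOW(A).
FOLLOW(A) = {$}


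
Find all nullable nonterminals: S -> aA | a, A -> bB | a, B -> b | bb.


A nonterminal is nullable iff some alternative derives ε (directly, or every symbol in it is nullable)
Nullable: {}


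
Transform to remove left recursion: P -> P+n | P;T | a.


Left-recursive alternatives: P+n, P;T; non-recursive: a
Introduce P': P -> aP', P' -> +nP' | ;TP' | ε


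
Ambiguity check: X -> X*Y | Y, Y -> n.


precedence layered via separate nonterminal Y: deterministic
Unambiguous


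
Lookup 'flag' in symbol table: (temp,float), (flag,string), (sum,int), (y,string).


Lookup 'flag' → type string


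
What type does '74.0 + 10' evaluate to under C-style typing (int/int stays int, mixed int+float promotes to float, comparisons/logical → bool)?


Operand types: float + int
Rule: mixed int/float promotes to float; int/int stays int
Result type: float


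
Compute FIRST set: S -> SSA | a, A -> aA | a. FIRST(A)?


Per alternative of A: FIRST(aA) = {a}; FIRST(a) = {a}
FIRST(A) = {a}


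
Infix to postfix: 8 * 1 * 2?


Left to right (same or higher precedence on left)
Postfix: 8 1 * 2 *


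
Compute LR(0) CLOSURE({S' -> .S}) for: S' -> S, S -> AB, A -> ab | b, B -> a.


Start: S' -> .S
For each item with dot before a nonterminal B, add B -> .γ for every B-production
Closure: [S' -> .S, S -> .AB, A -> .ab, A -> .b]
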